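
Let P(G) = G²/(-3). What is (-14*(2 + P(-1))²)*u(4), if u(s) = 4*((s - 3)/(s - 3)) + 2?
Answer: -700/3 ≈ -233.33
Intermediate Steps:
P(G) = -G²/3 (P(G) = G²*(-⅓) = -G²/3)
u(s) = 6 (u(s) = 4*((-3 + s)/(-3 + s)) + 2 = 4*1 + 2 = 4 + 2 = 6)
(-14*(2 + P(-1))²)*u(4) = -14*(2 - ⅓*(-1)²)²*6 = -14*(2 - ⅓*1)²*6 = -14*(2 - ⅓)²*6 = -14*(5/3)²*6 = -14*25/9*6 = -350/9*6 = -700/3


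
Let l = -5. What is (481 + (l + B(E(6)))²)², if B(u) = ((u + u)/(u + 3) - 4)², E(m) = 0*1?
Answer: 362404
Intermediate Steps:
E(m) = 0
B(u) = (-4 + 2*u/(3 + u))² (B(u) = ((2*u)/(3 + u) - 4)² = (2*u/(3 + u) - 4)² = (-4 + 2*u/(3 + u))²)
(481 + (l + B(E(6)))²)² = (481 + (-5 + 4*(6 + 0)²/(3 + 0)²)²)² = (481 + (-5 + 4*6²/3²)²)² = (481 + (-5 + 4*(⅑)*36)²)² = (481 + (-5 + 16)²)² = (481 + 11²)² = (481 + 121)² = 602² = 362404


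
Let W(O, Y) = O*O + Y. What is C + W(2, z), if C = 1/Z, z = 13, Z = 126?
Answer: 2143/126 ≈ 17.008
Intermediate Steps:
W(O, Y) = Y + O**2 (W(O, Y) = O**2 + Y = Y + O**2)
C = 1/126 ≈ 0.0079365
C + W(2, z) = 1/126 + (13 + 2**2) = 1/126 + (13 + 4) = 1/126 + 17 = 2143/126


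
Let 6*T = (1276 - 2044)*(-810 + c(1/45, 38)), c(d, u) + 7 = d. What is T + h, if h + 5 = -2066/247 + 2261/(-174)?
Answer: 67398183577/644670 ≈ 1.0455e+5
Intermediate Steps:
c(d, u) = -7 + d
h = -1132841/42978 (h = -5 + (-2066/247 + 2261/(-174)) = -5 + (-2066*1/247 + 2261*(-1/174)) = -5 + (-2066/247 - 2261/174) = -5 - 917951/42978 = -1132841/42978 ≈ -26.359)
T = 4705792/45 (T = ((1276 - 2044)*(-810 + (-7 + 1/45)))/6 = (-768*(-810 + (-7 + 1/45)))/6 = (-768*(-810 - 314/45))/6 = (-768*(-36764/45))/6 = (⅙)*(9411584/15) = 4705792/45 ≈ 1.0457e+5)
T + h = 4705792/45 - 1132841/42978 = 67398183577/644670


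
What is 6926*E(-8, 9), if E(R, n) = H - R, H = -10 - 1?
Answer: -20778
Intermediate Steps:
H = -11 (H = -10 - 1*1 = -10 - 1 = -11)
E(R, n) = -11 - R
6926*E(-8, 9) = 6926*(-11 - 1*(-8)) = 6926*(-11 + 8) = 6926*(-3) = -20778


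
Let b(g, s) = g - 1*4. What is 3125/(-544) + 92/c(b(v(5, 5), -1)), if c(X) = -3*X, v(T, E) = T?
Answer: -59423/1632 ≈ -36.411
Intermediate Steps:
b(g, s) = -4 + g (b(g, s) = g - 4 = -4 + g)
3125/(-544) + 92/c(b(v(5, 5), -1)) = 3125/(-544) + 92/((-3*(-4 + 5))) = 3125*(-1/544) + 92/((-3*1)) = -3125/544 + 92/(-3) = -3125/544 + 92*(-⅓) = -3125/544 - 92/3 = -59423/1632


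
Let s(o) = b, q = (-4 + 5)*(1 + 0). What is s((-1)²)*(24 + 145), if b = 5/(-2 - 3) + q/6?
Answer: -845/6 ≈ -140.83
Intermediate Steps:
q = 1 (q = 1*1 = 1)
b = -⅚ (b = 5/(-2 - 3) + 1/6 = 5/(-5) + 1*(⅙) = 5*(-⅕) + ⅙ = -1 + ⅙ = -⅚ ≈ -0.83333)
s(o) = -⅚
s((-1)²)*(24 + 145) = -5*(24 + 145)/6 = -⅚*169 = -845/6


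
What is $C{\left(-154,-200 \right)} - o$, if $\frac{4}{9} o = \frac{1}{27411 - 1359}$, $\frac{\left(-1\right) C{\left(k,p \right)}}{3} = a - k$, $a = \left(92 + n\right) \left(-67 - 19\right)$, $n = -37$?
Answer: $\frac{476855805}{34736} \approx 13728.0$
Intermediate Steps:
$a = -4730$ ($a = \left(92 - 37\right) \left(-67 - 19\right) = 55 \left(-86\right) = -4730$)
$C{\left(k,p \right)} = 14190 + 3 k$ ($C{\left(k,p \right)} = - 3 \left(-4730 - k\right) = 14190 + 3 k$)
$o = \frac{3}{34736}$ ($o = \frac{9}{4 \left(27411 - 1359\right)} = \frac{9}{4 \cdot 26052} = \frac{9}{4} \cdot \frac{1}{26052} = \frac{3}{34736} \approx 8.6366 \cdot 10^{-5}$)
$C{\left(-154,-200 \right)} - o = \left(14190 + 3 \left(-154\right)\right) - \frac{3}{34736} = \left(14190 - 462\right) - \frac{3}{34736} = 13728 - \frac{3}{34736} = \frac{476855805}{34736}$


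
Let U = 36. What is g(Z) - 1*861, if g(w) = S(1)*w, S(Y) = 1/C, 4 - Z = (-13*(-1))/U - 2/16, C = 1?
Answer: -61721/72 ≈ -857.24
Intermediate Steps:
Z = 271/72 (Z = 4 - (-13*(-1)/36 - 2/16) = 4 - (13*(1/36) - 2*1/16) = 4 - (13/36 - ⅛) = 4 - 1*17/72 = 4 - 17/72 = 271/72 ≈ 3.7639)
S(Y) = 1 (S(Y) = 1/1 = 1)
g(w) = w (g(w) = 1*w = w)
g(Z) - 1*861 = 271/72 - 1*861 = 271/72 - 861 = -61721/72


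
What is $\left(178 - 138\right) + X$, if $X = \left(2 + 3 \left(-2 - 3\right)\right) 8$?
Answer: $-64$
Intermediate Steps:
$X = -104$ ($X = \left(2 + 3 \left(-5\right)\right) 8 = \left(2 - 15\right) 8 = \left(-13\right) 8 = -104$)
$\left(178 - 138\right) + X = \left(178 - 138\right) - 104 = 40 - 104 = -64$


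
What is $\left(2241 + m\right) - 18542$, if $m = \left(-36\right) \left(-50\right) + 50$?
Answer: $-14451$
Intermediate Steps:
$m = 1850$ ($m = 1800 + 50 = 1850$)
$\left(2241 + m\right) - 18542 = \left(2241 + 1850\right) - 18542 = 4091 - 18542 = -14451$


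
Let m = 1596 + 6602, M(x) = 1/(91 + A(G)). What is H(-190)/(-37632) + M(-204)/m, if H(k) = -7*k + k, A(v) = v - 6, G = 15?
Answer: -9734733/321361600 ≈ -0.030292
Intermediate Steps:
A(v) = -6 + v
M(x) = 1/100 (M(x) = 1/(91 + (-6 + 15)) = 1/(91 + 9) = 1/100)
H(k) = -6*k
m = 8198
H(-190)/(-37632) + M(-204)/m = -6*(-190)/(-37632) + (1/100)/8198 = 1140*(-1/37632) + (1/100)*(1/8198) = -95/3136 + 1/819800 = -9734733/321361600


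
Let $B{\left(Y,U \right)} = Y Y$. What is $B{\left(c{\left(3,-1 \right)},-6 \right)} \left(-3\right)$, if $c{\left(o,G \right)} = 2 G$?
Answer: $-12$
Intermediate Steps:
$B{\left(Y,U \right)} = Y^{2}$
$B{\left(c{\left(3,-1 \right)},-6 \right)} \left(-3\right) = \left(2 \left(-1\right)\right)^{2} \left(-3\right) = \left(-2\right)^{2} \left(-3\right) = 4 \left(-3\right) = -12$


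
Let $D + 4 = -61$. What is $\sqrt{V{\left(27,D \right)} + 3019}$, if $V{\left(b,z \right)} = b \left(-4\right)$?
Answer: $\sqrt{2911} \approx 53.954$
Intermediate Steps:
$D = -65$ ($D = -4 - 61 = -65$)
$V{\left(b,z \right)} = - 4 b$
$\sqrt{V{\left(27,D \right)} + 3019} = \sqrt{\left(-4\right) 27 + 3019} = \sqrt{-108 + 3019} = \sqrt{2911}$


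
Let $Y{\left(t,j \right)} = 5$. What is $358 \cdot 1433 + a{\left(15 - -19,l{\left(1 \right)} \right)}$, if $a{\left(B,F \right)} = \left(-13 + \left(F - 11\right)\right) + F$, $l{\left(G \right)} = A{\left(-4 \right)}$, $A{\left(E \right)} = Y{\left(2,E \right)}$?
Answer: $513000$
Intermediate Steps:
$A{\left(E \right)} = 5$
$l{\left(G \right)} = 5$
$a{\left(B,F \right)} = -24 + 2 F$ ($a{\left(B,F \right)} = \left(-13 + \left(-11 + F\right)\right) + F = \left(-24 + F\right) + F = -24 + 2 F$)
$358 \cdot 1433 + a{\left(15 - -19,l{\left(1 \right)} \right)} = 358 \cdot 1433 + \left(-24 + 2 \cdot 5\right) = 513014 + \left(-24 + 10\right) = 513014 - 14 = 513000$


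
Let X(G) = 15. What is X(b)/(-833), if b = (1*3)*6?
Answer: -15/833 ≈ -0.018007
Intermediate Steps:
b = 18 (b = 3*6 = 18)
X(b)/(-833) = 15/(-833) = 15*(-1/833) = -15/833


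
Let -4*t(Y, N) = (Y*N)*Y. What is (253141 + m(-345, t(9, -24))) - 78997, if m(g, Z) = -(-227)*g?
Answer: 95829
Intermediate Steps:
t(Y, N) = -N*Y²/4 (t(Y, N) = -Y*N*Y/4 = -N*Y*Y/4 = -N*Y²/4)
m(g, Z) = 227*g
(253141 + m(-345, t(9, -24))) - 78997 = (253141 + 227*(-345)) - 78997 = (253141 - 78315) - 78997 = 174826 - 78997 = 95829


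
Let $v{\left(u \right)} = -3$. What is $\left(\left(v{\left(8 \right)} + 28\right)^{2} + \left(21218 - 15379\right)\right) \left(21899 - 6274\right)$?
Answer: $101000000$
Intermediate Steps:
$\left(\left(v{\left(8 \right)} + 28\right)^{2} + \left(21218 - 15379\right)\right) \left(21899 - 6274\right) = \left(\left(-3 + 28\right)^{2} + \left(21218 - 15379\right)\right) \left(21899 - 6274\right) = \left(25^{2} + 5839\right) 15625 = \left(625 + 5839\right) 15625 = 6464 \cdot 15625 = 101000000$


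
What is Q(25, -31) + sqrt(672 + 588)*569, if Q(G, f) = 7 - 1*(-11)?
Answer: 18 + 3414*sqrt(35) ≈ 20216.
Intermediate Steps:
Q(G, f) = 18 (Q(G, f) = 7 + 11 = 18)
Q(25, -31) + sqrt(672 + 588)*569 = 18 + sqrt(672 + 588)*569 = 18 + sqrt(1260)*569 = 18 + (6*sqrt(35))*569 = 18 + 3414*sqrt(35)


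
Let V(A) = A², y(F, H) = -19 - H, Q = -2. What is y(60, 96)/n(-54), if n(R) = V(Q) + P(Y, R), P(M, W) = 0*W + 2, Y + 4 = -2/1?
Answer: -115/6 ≈ -19.167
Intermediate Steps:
Y = -6 (Y = -4 - 2/1 = -4 - 2*1 = -4 - 2 = -6)
P(M, W) = 2 (P(M, W) = 0 + 2 = 2)
n(R) = 6 (n(R) = (-2)² + 2 = 4 + 2 = 6)
y(60, 96)/n(-54) = (-19 - 1*96)/6 = (-19 - 96)*(⅙) = -115*⅙ = -115/6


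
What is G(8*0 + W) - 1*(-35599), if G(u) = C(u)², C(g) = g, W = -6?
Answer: 35635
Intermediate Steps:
G(u) = u²
G(8*0 + W) - 1*(-35599) = (8*0 - 6)² - 1*(-35599) = (0 - 6)² + 35599 = (-6)² + 35599 = 36 + 35599 = 35635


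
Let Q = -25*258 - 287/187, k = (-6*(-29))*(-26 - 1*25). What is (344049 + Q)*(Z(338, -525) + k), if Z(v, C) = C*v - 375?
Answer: -11786443413474/187 ≈ -6.3029e+10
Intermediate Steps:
k = -8874 (k = 174*(-26 - 25) = 174*(-51) = -8874)
Z(v, C) = -375 + C*v
Q = -1206437/187 (Q = -6450 - 287*1/187 = -6450 - 287/187 = -1206437/187 ≈ -6451.5)
(344049 + Q)*(Z(338, -525) + k) = (344049 - 1206437/187)*((-375 - 525*338) - 8874) = 63130726*((-375 - 177450) - 8874)/187 = 63130726*(-177825 - 8874)/187 = (63130726/187)*(-186699) = -11786443413474/187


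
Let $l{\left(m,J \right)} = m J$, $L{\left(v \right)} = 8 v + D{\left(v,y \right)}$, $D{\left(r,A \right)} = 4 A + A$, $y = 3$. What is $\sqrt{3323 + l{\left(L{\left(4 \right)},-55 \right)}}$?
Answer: $3 \sqrt{82} \approx 27.166$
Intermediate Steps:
$D{\left(r,A \right)} = 5 A$
$L{\left(v \right)} = 15 + 8 v$ ($L{\left(v \right)} = 8 v + 5 \cdot 3 = 8 v + 15 = 15 + 8 v$)
$l{\left(m,J \right)} = J m$
$\sqrt{3323 + l{\left(L{\left(4 \right)},-55 \right)}} = \sqrt{3323 - 55 \left(15 + 8 \cdot 4\right)} = \sqrt{3323 - 55 \left(15 + 32\right)} = \sqrt{3323 - 2585} = \sqrt{738} = 3 \sqrt{82}$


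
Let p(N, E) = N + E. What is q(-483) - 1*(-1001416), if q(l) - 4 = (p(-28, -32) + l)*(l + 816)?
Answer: 820601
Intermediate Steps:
p(N, E) = E + N
q(l) = 4 + (-60 + l)*(816 + l) (q(l) = 4 + ((-32 - 28) + l)*(l + 816) = 4 + (-60 + l)*(816 + l))
q(-483) - 1*(-1001416) = (-48956 + (-483)² + 756*(-483)) - 1*(-1001416) = (-48956 + 233289 - 365148) + 1001416 = -180815 + 1001416 = 820601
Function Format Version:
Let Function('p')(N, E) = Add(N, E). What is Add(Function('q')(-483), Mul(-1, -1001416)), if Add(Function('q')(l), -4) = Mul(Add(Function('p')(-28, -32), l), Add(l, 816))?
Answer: 820601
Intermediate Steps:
Function('p')(N, E) = Add(E, N)
Function('q')(l) = Add(4, Mul(Add(-60, l), Add(816, l))) (Function('q')(l) = Add(4, Mul(Add(Add(-32, -28), l), Add(l, 816))) = Add(4, Mul(Add(-60, l), Add(816, l))))
Add(Function('q')(-483), Mul(-1, -1001416)) = Add(Add(-48956, Pow(-483, 2), Mul(756, -483)), Mul(-1, -1001416)) = Add(Add(-48956, 233289, -365148), 1001416) = Add(-180815, 1001416) = 820601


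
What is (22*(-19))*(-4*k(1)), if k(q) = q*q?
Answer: 1672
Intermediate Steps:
k(q) = q²
(22*(-19))*(-4*k(1)) = (22*(-19))*(-4*1²) = -(-1672) = -418*(-4) = 1672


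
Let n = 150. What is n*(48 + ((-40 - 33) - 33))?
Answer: -8700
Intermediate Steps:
n*(48 + ((-40 - 33) - 33)) = 150*(48 + ((-40 - 33) - 33)) = 150*(48 + (-73 - 33)) = 150*(48 - 106) = 150*(-58) = -8700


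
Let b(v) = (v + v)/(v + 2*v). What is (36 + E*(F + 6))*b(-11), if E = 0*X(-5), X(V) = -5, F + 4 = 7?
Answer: 24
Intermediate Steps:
F = 3 (F = -4 + 7 = 3)
E = 0 (E = 0*(-5) = 0)
b(v) = ⅔ (b(v) = (2*v)/((3*v)) = (2*v)*(1/(3*v)) = ⅔)
(36 + E*(F + 6))*b(-11) = (36 + 0*(3 + 6))*(⅔) = (36 + 0*9)*(⅔) = (36 + 0)*(⅔) = 36*(⅔) = 24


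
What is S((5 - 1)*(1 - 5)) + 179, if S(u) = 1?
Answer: 180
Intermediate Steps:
S((5 - 1)*(1 - 5)) + 179 = 1 + 179 = 180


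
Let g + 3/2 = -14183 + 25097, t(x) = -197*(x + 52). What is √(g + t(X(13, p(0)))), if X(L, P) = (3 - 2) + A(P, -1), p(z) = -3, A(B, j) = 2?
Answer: √310/2 ≈ 8.8034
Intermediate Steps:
X(L, P) = 3 (X(L, P) = (3 - 2) + 2 = 1 + 2 = 3)
t(x) = -10244 - 197*x (t(x) = -197*(52 + x) = -10244 - 197*x)
g = 21825/2 (g = -3/2 + (-14183 + 25097) = -3/2 + 10914 = 21825/2 ≈ 10913.)
√(g + t(X(13, p(0)))) = √(21825/2 + (-10244 - 197*3)) = √(21825/2 + (-10244 - 591)) = √(21825/2 - 10835) = √(155/2) = √310/2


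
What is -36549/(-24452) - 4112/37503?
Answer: 1270150523/917023356 ≈ 1.3851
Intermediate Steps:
-36549/(-24452) - 4112/37503 = -36549*(-1/24452) - 4112*1/37503 = 36549/24452 - 4112/37503 = 1270150523/917023356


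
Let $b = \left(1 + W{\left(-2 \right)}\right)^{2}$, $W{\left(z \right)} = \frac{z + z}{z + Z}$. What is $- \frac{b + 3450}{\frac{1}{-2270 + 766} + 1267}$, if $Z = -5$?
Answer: $- \frac{254433184}{93372783} \approx -2.7249$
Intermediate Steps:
$W{\left(z \right)} = \frac{2 z}{-5 + z}$ ($W{\left(z \right)} = \frac{z + z}{z - 5} = \frac{2 z}{-5 + z}$)
$b = \frac{121}{49}$ ($b = \left(1 + 2 \left(-2\right) \frac{1}{-5 - 2}\right)^{2} = \left(1 + 2 \left(-2\right) \frac{1}{-7}\right)^{2} = \left(1 + 2 \left(-2\right) \left(- \frac{1}{7}\right)\right)^{2} = \left(1 + \frac{4}{7}\right)^{2} = \left(\frac{11}{7}\right)^{2} = \frac{121}{49} \approx 2.4694$)
$- \frac{b + 3450}{\frac{1}{-2270 + 766} + 1267} = - \frac{\frac{121}{49} + 3450}{\frac{1}{-2270 + 766} + 1267} = - \frac{169171}{49 \left(\frac{1}{-1504} + 1267\right)} = - \frac{169171}{49 \left(- \frac{1}{1504} + 1267\right)} = - \frac{169171}{49 \cdot \frac{1905567}{1504}} = - \frac{169171 \cdot 1504}{49 \cdot 1905567} = \left(-1\right) \frac{254433184}{93372783} = - \frac{254433184}{93372783}$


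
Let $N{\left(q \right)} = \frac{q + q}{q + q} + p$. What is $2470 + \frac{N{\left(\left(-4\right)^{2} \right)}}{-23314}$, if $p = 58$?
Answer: $\frac{57585521}{23314} \approx 2470.0$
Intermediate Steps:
$N{\left(q \right)} = 59$ ($N{\left(q \right)} = \frac{q + q}{q + q} + 58 = \frac{2 q}{2 q} + 58 = 2 q \frac{1}{2 q} + 58 = 1 + 58 = 59$)
$2470 + \frac{N{\left(\left(-4\right)^{2} \right)}}{-23314} = 2470 + \frac{59}{-23314} = 2470 + 59 \left(- \frac{1}{23314}\right) = 2470 - \frac{59}{23314} = \frac{57585521}{23314}$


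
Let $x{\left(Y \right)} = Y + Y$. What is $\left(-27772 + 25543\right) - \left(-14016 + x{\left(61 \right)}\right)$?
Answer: $11665$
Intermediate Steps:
$x{\left(Y \right)} = 2 Y$
$\left(-27772 + 25543\right) - \left(-14016 + x{\left(61 \right)}\right) = \left(-27772 + 25543\right) + \left(\left(4004 - 2 \cdot 61\right) - \left(-4702 - 5310\right)\right) = -2229 + \left(\left(4004 - 122\right) - -10012\right) = -2229 + \left(\left(4004 - 122\right) + 10012\right) = -2229 + \left(3882 + 10012\right) = -2229 + 13894 = 11665$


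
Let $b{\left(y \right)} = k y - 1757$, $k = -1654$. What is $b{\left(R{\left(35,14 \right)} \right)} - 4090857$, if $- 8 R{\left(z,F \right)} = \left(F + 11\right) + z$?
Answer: $-4080209$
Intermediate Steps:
$R{\left(z,F \right)} = - \frac{11}{8} - \frac{F}{8} - \frac{z}{8}$ ($R{\left(z,F \right)} = - \frac{\left(F + 11\right) + z}{8} = - \frac{\left(11 + F\right) + z}{8} = - \frac{11 + F + z}{8} = - \frac{11}{8} - \frac{F}{8} - \frac{z}{8}$)
$b{\left(y \right)} = -1757 - 1654 y$ ($b{\left(y \right)} = - 1654 y - 1757 = -1757 - 1654 y$)
$b{\left(R{\left(35,14 \right)} \right)} - 4090857 = \left(-1757 - 1654 \left(- \frac{11}{8} - \frac{7}{4} - \frac{35}{8}\right)\right) - 4090857 = \left(-1757 - -12405\right) - 4090857 = \left(-1757 + 12405\right) - 4090857 = 10648 - 4090857 = -4080209$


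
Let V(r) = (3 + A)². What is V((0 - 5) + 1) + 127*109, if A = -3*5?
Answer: 13987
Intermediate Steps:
A = -15
V(r) = 144 (V(r) = (3 - 15)² = (-12)² = 144)
V((0 - 5) + 1) + 127*109 = 144 + 127*109 = 144 + 13843 = 13987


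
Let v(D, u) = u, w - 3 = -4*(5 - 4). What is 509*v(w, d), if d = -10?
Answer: -5090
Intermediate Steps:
w = -1 (w = 3 - 4*(5 - 4) = 3 - 4*1 = 3 - 4 = -1)
509*v(w, d) = 509*(-10) = -5090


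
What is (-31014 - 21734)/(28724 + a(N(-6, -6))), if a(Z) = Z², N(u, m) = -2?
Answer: -13187/7182 ≈ -1.8361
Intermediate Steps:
(-31014 - 21734)/(28724 + a(N(-6, -6))) = (-31014 - 21734)/(28724 + (-2)²) = -52748/(28724 + 4) = -52748/28728 = -52748*1/28728 = -13187/7182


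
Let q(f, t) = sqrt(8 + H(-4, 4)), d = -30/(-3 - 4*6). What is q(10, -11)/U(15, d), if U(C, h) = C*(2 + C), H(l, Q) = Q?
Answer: 2*sqrt(3)/255 ≈ 0.013585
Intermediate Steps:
d = 10/9 (d = -30/(-3 - 24) = -30/(-27) = -30*(-1/27) = 10/9 ≈ 1.1111)
q(f, t) = 2*sqrt(3) (q(f, t) = sqrt(8 + 4) = sqrt(12) = 2*sqrt(3))
q(10, -11)/U(15, d) = (2*sqrt(3))/((15*(2 + 15))) = (2*sqrt(3))/((15*17)) = (2*sqrt(3))/255 = (2*sqrt(3))*(1/255) = 2*sqrt(3)/255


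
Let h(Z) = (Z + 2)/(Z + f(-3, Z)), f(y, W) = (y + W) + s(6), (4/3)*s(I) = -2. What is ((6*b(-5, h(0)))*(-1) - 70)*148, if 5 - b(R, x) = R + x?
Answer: -58904/3 ≈ -19635.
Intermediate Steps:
s(I) = -3/2 (s(I) = (¾)*(-2) = -3/2)
f(y, W) = -3/2 + W + y (f(y, W) = (y + W) - 3/2 = (W + y) - 3/2 = -3/2 + W + y)
h(Z) = (2 + Z)/(-9/2 + 2*Z) (h(Z) = (Z + 2)/(Z + (-3/2 + Z - 3)) = (2 + Z)/(Z + (-9/2 + Z)) = (2 + Z)/(-9/2 + 2*Z))
b(R, x) = 5 - R - x (b(R, x) = 5 - (R + x) = 5 + (-R - x) = 5 - R - x)
((6*b(-5, h(0)))*(-1) - 70)*148 = ((6*(5 - 1*(-5) - 2*(2 + 0)/(-9 + 4*0)))*(-1) - 70)*148 = ((6*(5 + 5 - 2*2/(-9 + 0)))*(-1) - 70)*148 = ((6*(5 + 5 - 2*2/(-9)))*(-1) - 70)*148 = ((6*(5 + 5 - 2*(-1)*2/9))*(-1) - 70)*148 = ((6*(5 + 5 - 1*(-4/9)))*(-1) - 70)*148 = ((6*(5 + 5 + 4/9))*(-1) - 70)*148 = ((6*(94/9))*(-1) - 70)*148 = ((188/3)*(-1) - 70)*148 = (-188/3 - 70)*148 = -398/3*148 = -58904/3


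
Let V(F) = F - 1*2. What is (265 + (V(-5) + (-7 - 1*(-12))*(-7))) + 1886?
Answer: 2109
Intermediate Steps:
V(F) = -2 + F (V(F) = F - 2 = -2 + F)
(265 + (V(-5) + (-7 - 1*(-12))*(-7))) + 1886 = (265 + ((-2 - 5) + (-7 - 1*(-12))*(-7))) + 1886 = (265 + (-7 + (-7 + 12)*(-7))) + 1886 = (265 + (-7 + 5*(-7))) + 1886 = (265 + (-7 - 35)) + 1886 = (265 - 42) + 1886 = 223 + 1886 = 2109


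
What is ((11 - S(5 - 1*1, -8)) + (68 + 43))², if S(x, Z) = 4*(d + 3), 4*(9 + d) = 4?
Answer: 20164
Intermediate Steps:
d = -8 (d = -9 + (¼)*4 = -9 + 1 = -8)
S(x, Z) = -20 (S(x, Z) = 4*(-8 + 3) = 4*(-5) = -20)
((11 - S(5 - 1*1, -8)) + (68 + 43))² = ((11 - 1*(-20)) + (68 + 43))² = ((11 + 20) + 111)² = (31 + 111)² = 142² = 20164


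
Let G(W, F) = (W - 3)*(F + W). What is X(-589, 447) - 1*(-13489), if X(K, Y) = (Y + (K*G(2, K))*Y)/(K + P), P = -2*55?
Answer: 54658495/233 ≈ 2.3459e+5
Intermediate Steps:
G(W, F) = (-3 + W)*(F + W)
P = -110
X(K, Y) = (Y + K*Y*(-2 - K))/(-110 + K) (X(K, Y) = (Y + (K*(2² - 3*K - 3*2 + K*2))*Y)/(K - 110) = (Y + (K*(4 - 3*K - 6 + 2*K))*Y)/(-110 + K) = (Y + (K*(-2 - K))*Y)/(-110 + K) = (Y + K*Y*(-2 - K))/(-110 + K))
X(-589, 447) - 1*(-13489) = -1*447*(-1 - 589*(2 - 589))/(-110 - 589) - 1*(-13489) = -1*447*(-1 - 589*(-587))/(-699) + 13489 = -1*447*(-1/699)*(-1 + 345743) + 13489 = -1*447*(-1/699)*345742 + 13489 = 51515558/233 + 13489 = 54658495/233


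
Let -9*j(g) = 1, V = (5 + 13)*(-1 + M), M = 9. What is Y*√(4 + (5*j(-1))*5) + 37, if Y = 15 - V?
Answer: 37 - 43*√11 ≈ -105.61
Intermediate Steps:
V = 144 (V = (5 + 13)*(-1 + 9) = 18*8 = 144)
j(g) = -⅑ (j(g) = -⅑*1 = -⅑)
Y = -129 (Y = 15 - 1*144 = 15 - 144 = -129)
Y*√(4 + (5*j(-1))*5) + 37 = -129*√(4 + (5*(-⅑))*5) + 37 = -129*√(4 - 5/9*5) + 37 = -129*√(4 - 25/9) + 37 = -43*√11 + 37 = 37 - 43*√11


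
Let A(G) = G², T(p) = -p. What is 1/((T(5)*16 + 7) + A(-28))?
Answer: 1/711 ≈ 0.0014065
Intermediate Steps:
1/((T(5)*16 + 7) + A(-28)) = 1/((-1*5*16 + 7) + (-28)²) = 1/((-5*16 + 7) + 784) = 1/((-80 + 7) + 784) = 1/(-73 + 784) = 1/711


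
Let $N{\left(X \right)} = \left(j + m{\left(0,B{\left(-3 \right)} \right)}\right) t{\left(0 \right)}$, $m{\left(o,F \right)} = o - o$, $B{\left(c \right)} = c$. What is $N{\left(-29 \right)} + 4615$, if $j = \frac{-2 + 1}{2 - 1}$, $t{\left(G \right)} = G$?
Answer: $4615$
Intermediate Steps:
$m{\left(o,F \right)} = 0$
$j = -1$ ($j = - 1^{-1} = \left(-1\right) 1 = -1$)
$N{\left(X \right)} = 0$ ($N{\left(X \right)} = \left(-1 + 0\right) 0 = \left(-1\right) 0 = 0$)
$N{\left(-29 \right)} + 4615 = 0 + 4615 = 4615$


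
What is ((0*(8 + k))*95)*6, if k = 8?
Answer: 0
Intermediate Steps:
((0*(8 + k))*95)*6 = ((0*(8 + 8))*95)*6 = ((0*16)*95)*6 = (0*95)*6 = 0*6 = 0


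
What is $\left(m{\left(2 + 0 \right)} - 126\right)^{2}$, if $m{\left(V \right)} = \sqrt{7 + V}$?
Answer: $15129$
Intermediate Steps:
$\left(m{\left(2 + 0 \right)} - 126\right)^{2} = \left(\sqrt{7 + \left(2 + 0\right)} - 126\right)^{2} = \left(\sqrt{7 + 2} - 126\right)^{2} = \left(\sqrt{9} - 126\right)^{2} = \left(3 - 126\right)^{2} = \left(-123\right)^{2} = 15129$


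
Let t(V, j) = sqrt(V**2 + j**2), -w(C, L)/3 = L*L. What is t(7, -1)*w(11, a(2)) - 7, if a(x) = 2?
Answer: -7 - 60*sqrt(2) ≈ -91.853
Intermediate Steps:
w(C, L) = -3*L**2 (w(C, L) = -3*L*L = -3*L**2)
t(7, -1)*w(11, a(2)) - 7 = sqrt(7**2 + (-1)**2)*(-3*2**2) - 7 = sqrt(49 + 1)*(-3*4) - 7 = sqrt(50)*(-12) - 7 = (5*sqrt(2))*(-12) - 7 = -60*sqrt(2) - 7 = -7 - 60*sqrt(2)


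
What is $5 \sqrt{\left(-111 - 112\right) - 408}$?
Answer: $5 i \sqrt{631} \approx 125.6 i$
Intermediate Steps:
$5 \sqrt{\left(-111 - 112\right) - 408} = 5 \sqrt{-223 - 408} = 5 \sqrt{-631} = 5 i \sqrt{631}$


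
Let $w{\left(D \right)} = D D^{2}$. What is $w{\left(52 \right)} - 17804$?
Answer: $122804$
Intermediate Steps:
$w{\left(D \right)} = D^{3}$
$w{\left(52 \right)} - 17804 = 52^{3} - 17804 = 140608 - 17804 = 122804$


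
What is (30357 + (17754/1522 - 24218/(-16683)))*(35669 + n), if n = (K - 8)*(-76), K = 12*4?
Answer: 187773467710360/189489 ≈ 9.9095e+8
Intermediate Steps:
K = 48
n = -3040 (n = (48 - 8)*(-76) = 40*(-76) = -3040)
(30357 + (17754/1522 - 24218/(-16683)))*(35669 + n) = (30357 + (17754/1522 - 24218/(-16683)))*(35669 - 3040) = (30357 + (17754*(1/1522) - 24218*(-1/16683)))*32629 = (30357 + (8877/761 + 24218/16683))*32629 = (30357 + 166524889/12695763)*32629 = (385571802280/12695763)*32629 = 187773467710360/189489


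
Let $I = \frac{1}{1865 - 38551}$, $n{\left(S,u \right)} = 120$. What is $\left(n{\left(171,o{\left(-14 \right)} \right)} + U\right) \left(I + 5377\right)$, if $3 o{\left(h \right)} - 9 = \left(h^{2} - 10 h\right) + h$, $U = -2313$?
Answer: $- \frac{25446620109}{2158} \approx -1.1792 \cdot 10^{7}$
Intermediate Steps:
$o{\left(h \right)} = 3 - 3 h + \frac{h^{2}}{3}$ ($o{\left(h \right)} = 3 + \frac{\left(h^{2} - 10 h\right) + h}{3} = 3 + \frac{h^{2} - 9 h}{3} = 3 + \left(- 3 h + \frac{h^{2}}{3}\right) = 3 - 3 h + \frac{h^{2}}{3}$)
$I = - \frac{1}{36686}$ ($I = \frac{1}{-36686} = - \frac{1}{36686} \approx -2.7258 \cdot 10^{-5}$)
$\left(n{\left(171,o{\left(-14 \right)} \right)} + U\right) \left(I + 5377\right) = \left(120 - 2313\right) \left(- \frac{1}{36686} + 5377\right) = \left(-2193\right) \frac{197260621}{36686} = - \frac{25446620109}{2158}$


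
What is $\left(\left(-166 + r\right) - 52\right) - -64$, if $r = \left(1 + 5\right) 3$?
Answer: $-136$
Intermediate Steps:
$r = 18$ ($r = 6 \cdot 3 = 18$)
$\left(\left(-166 + r\right) - 52\right) - -64 = \left(\left(-166 + 18\right) - 52\right) - -64 = \left(-148 - 52\right) + \left(-55 + 119\right) = -200 + 64 = -136$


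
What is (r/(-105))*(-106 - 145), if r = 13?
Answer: 3263/105 ≈ 31.076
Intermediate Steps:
(r/(-105))*(-106 - 145) = (13/(-105))*(-106 - 145) = (13*(-1/105))*(-251) = -13/105*(-251) = 3263/105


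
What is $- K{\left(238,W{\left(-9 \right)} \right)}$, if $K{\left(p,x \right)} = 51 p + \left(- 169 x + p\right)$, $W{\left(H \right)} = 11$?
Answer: $-10517$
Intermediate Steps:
$K{\left(p,x \right)} = - 169 x + 52 p$ ($K{\left(p,x \right)} = 51 p + \left(p - 169 x\right) = - 169 x + 52 p$)
$- K{\left(238,W{\left(-9 \right)} \right)} = - (\left(-169\right) 11 + 52 \cdot 238) = - (-1859 + 12376) = \left(-1\right) 10517 = -10517$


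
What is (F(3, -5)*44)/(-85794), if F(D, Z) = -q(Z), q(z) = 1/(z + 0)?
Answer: -22/214485 ≈ -0.00010257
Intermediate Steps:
q(z) = 1/z
F(D, Z) = -1/Z
(F(3, -5)*44)/(-85794) = (-1/(-5)*44)/(-85794) = (-1*(-1/5)*44)*(-1/85794) = ((1/5)*44)*(-1/85794) = (44/5)*(-1/85794) = -22/214485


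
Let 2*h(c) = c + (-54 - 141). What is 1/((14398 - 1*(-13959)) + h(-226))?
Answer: 2/56293 ≈ 3.5528e-5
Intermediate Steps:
h(c) = -195/2 + c/2 (h(c) = (c + (-54 - 141))/2 = (c - 195)/2 = (-195 + c)/2 = -195/2 + c/2)
1/((14398 - 1*(-13959)) + h(-226)) = 1/((14398 - 1*(-13959)) + (-195/2 + (½)*(-226))) = 1/((14398 + 13959) + (-195/2 - 113)) = 1/(28357 - 421/2) = 1/(56293/2) = 2/56293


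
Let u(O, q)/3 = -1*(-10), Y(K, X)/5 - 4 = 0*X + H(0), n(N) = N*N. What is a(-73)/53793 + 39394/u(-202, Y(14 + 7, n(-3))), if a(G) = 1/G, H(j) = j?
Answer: 25782644206/19634445 ≈ 1313.1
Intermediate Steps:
n(N) = N²
Y(K, X) = 20 (Y(K, X) = 20 + 5*(0*X + 0) = 20 + 5*(0 + 0) = 20 + 5*0 = 20 + 0 = 20)
u(O, q) = 30 (u(O, q) = 3*(-1*(-10)) = 3*10 = 30)
a(-73)/53793 + 39394/u(-202, Y(14 + 7, n(-3))) = 1/(-73*53793) + 39394/30 = -1/73*1/53793 + 39394*(1/30) = -1/3926889 + 19697/15 = 25782644206/19634445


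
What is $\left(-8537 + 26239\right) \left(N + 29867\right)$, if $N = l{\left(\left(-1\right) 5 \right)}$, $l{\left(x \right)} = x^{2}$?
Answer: $529148184$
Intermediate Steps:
$N = 25$ ($N = \left(\left(-1\right) 5\right)^{2} = \left(-5\right)^{2} = 25$)
$\left(-8537 + 26239\right) \left(N + 29867\right) = \left(-8537 + 26239\right) \left(25 + 29867\right) = 17702 \cdot 29892 = 529148184$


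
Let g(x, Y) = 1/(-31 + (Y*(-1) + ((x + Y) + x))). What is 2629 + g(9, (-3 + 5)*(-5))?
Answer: 34176/13 ≈ 2628.9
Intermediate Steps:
g(x, Y) = 1/(-31 + 2*x) (g(x, Y) = 1/(-31 + (-Y + ((Y + x) + x))) = 1/(-31 + (-Y + (Y + 2*x))) = 1/(-31 + 2*x))
2629 + g(9, (-3 + 5)*(-5)) = 2629 + 1/(-31 + 2*9) = 2629 + 1/(-31 + 18) = 2629 + 1/(-13) = 2629 - 1/13 = 34176/13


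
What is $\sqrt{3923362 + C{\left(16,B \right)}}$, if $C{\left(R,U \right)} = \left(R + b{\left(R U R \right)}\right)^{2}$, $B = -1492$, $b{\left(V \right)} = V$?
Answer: $\sqrt{145879031458} \approx 3.8194 \cdot 10^{5}$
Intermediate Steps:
$C{\left(R,U \right)} = \left(R + U R^{2}\right)^{2}$ ($C{\left(R,U \right)} = \left(R + R U R\right)^{2} = \left(R + U R^{2}\right)^{2}$)
$\sqrt{3923362 + C{\left(16,B \right)}} = \sqrt{3923362 + 16^{2} \left(1 + 16 \left(-1492\right)\right)^{2}} = \sqrt{3923362 + 256 \left(1 - 23872\right)^{2}} = \sqrt{3923362 + 256 \left(-23871\right)^{2}} = \sqrt{3923362 + 256 \cdot 569824641} = \sqrt{3923362 + 145875108096} = \sqrt{145879031458}$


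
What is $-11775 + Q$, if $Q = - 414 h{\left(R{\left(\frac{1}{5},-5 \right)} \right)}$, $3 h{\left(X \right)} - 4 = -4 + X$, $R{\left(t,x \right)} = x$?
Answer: $-11085$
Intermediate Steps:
$h{\left(X \right)} = \frac{X}{3}$ ($h{\left(X \right)} = \frac{4}{3} + \frac{-4 + X}{3} = \frac{4}{3} + \left(- \frac{4}{3} + \frac{X}{3}\right) = \frac{X}{3}$)
$Q = 690$ ($Q = - 414 \cdot \frac{1}{3} \left(-5\right) = \left(-414\right) \left(- \frac{5}{3}\right) = 690$)
$-11775 + Q = -11775 + 690 = -11085$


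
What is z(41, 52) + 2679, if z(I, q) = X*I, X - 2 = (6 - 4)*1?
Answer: 2843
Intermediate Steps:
X = 4 (X = 2 + (6 - 4)*1 = 2 + 2*1 = 2 + 2 = 4)
z(I, q) = 4*I
z(41, 52) + 2679 = 4*41 + 2679 = 164 + 2679 = 2843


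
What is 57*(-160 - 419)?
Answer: -33003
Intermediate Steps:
57*(-160 - 419) = 57*(-579) = -33003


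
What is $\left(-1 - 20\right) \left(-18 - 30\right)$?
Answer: $1008$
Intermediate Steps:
$\left(-1 - 20\right) \left(-18 - 30\right) = \left(-1 - 20\right) \left(-48\right) = \left(-21\right) \left(-48\right) = 1008$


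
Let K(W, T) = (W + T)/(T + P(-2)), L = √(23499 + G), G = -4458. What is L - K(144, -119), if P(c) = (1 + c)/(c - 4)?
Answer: 150/713 + √19041 ≈ 138.20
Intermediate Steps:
P(c) = (1 + c)/(-4 + c)
L = √19041 (L = √(23499 - 4458) = √19041 ≈ 137.99)
K(W, T) = (T + W)/(⅙ + T) (K(W, T) = (W + T)/(T + (1 - 2)/(-4 - 2)) = (T + W)/(T - 1/(-6)) = (T + W)/(T - ⅙*(-1)) = (T + W)/(T + ⅙) = (T + W)/(⅙ + T))
L - K(144, -119) = √19041 - 6*(-119 + 144)/(1 + 6*(-119)) = √19041 - 6*25/(1 - 714) = √19041 - 6*25/(-713) = √19041 - 6*(-1)*25/713 = √19041 - 1*(-150/713) = √19041 + 150/713 = 150/713 + √19041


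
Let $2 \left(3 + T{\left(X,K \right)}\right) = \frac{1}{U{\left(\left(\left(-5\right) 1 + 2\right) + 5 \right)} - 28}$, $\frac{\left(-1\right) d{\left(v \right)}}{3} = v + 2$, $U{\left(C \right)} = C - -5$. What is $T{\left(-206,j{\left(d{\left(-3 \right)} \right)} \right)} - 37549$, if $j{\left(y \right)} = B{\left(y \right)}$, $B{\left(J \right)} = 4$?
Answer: $- \frac{1577185}{42} \approx -37552.0$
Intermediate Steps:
$U{\left(C \right)} = 5 + C$ ($U{\left(C \right)} = C + 5 = 5 + C$)
$d{\left(v \right)} = -6 - 3 v$ ($d{\left(v \right)} = - 3 \left(v + 2\right) = - 3 \left(2 + v\right) = -6 - 3 v$)
$j{\left(y \right)} = 4$
$T{\left(X,K \right)} = - \frac{127}{42}$ ($T{\left(X,K \right)} = -3 + \frac{1}{2 \left(\left(5 + \left(\left(\left(-5\right) 1 + 2\right) + 5\right)\right) - 28\right)} = -3 + \frac{1}{2 \left(\left(5 + \left(\left(-5 + 2\right) + 5\right)\right) - 28\right)} = -3 + \frac{1}{2 \left(\left(5 + \left(-3 + 5\right)\right) - 28\right)} = -3 + \frac{1}{2 \left(\left(5 + 2\right) - 28\right)} = -3 + \frac{1}{2 \left(7 - 28\right)} = -3 + \frac{1}{2 \left(-21\right)} = -3 + \frac{1}{2} \left(- \frac{1}{21}\right) = -3 - \frac{1}{42} = - \frac{127}{42}$)
$T{\left(-206,j{\left(d{\left(-3 \right)} \right)} \right)} - 37549 = - \frac{127}{42} - 37549 = - \frac{1577185}{42}$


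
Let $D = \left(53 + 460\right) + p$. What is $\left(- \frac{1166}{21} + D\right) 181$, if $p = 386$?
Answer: $\frac{3206053}{21} \approx 1.5267 \cdot 10^{5}$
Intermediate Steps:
$D = 899$ ($D = \left(53 + 460\right) + 386 = 513 + 386 = 899$)
$\left(- \frac{1166}{21} + D\right) 181 = \left(- \frac{1166}{21} + 899\right) 181 = \frac{17713}{21} \cdot 181 = \frac{3206053}{21}$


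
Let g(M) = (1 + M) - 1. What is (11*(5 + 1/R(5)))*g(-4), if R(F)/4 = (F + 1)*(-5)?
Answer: -6589/30 ≈ -219.63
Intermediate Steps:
g(M) = M
R(F) = -20 - 20*F (R(F) = 4*((F + 1)*(-5)) = 4*((1 + F)*(-5)) = 4*(-5 - 5*F) = -20 - 20*F)
(11*(5 + 1/R(5)))*g(-4) = (11*(5 + 1/(-20 - 20*5)))*(-4) = (11*(5 + 1/(-20 - 100)))*(-4) = (11*(5 + 1/(-120)))*(-4) = (11*(5 - 1/120))*(-4) = (11*(599/120))*(-4) = (6589/120)*(-4) = -6589/30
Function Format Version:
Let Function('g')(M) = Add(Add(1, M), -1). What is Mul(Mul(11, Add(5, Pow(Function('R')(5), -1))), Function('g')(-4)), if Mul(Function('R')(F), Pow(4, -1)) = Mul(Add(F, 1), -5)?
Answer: Rational(-6589, 30) ≈ -219.63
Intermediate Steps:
Function('g')(M) = M
Function('R')(F) = Add(-20, Mul(-20, F)) (Function('R')(F) = Mul(4, Mul(Add(F, 1), -5)) = Mul(4, Mul(Add(1, F), -5)) = Mul(4, Add(-5, Mul(-5, F))) = Add(-20, Mul(-20, F)))
Mul(Mul(11, Add(5, Pow(Function('R')(5), -1))), Function('g')(-4)) = Mul(Mul(11, Add(5, Pow(Add(-20, Mul(-20, 5)), -1))), -4) = Mul(Mul(11, Add(5, Pow(Add(-20, -100), -1))), -4) = Mul(Mul(11, Add(5, Pow(-120, -1))), -4) = Mul(Mul(11, Add(5, Rational(-1, 120))), -4) = Mul(Mul(11, Rational(599, 120)), -4) = Mul(Rational(6589, 120), -4) = Rational(-6589, 30)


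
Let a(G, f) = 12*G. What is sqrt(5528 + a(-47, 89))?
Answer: 2*sqrt(1241) ≈ 70.456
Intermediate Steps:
sqrt(5528 + a(-47, 89)) = sqrt(5528 + 12*(-47)) = sqrt(5528 - 564) = sqrt(4964) = 2*sqrt(1241)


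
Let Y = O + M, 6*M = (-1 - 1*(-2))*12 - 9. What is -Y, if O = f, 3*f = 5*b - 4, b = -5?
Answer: 55/6 ≈ 9.1667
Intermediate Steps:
f = -29/3 (f = (5*(-5) - 4)/3 = (-25 - 4)/3 = (⅓)*(-29) = -29/3 ≈ -9.6667)
O = -29/3 ≈ -9.6667
M = ½ (M = ((-1 - 1*(-2))*12 - 9)/6 = ((-1 + 2)*12 - 9)/6 = (1*12 - 9)/6 = (12 - 9)/6 = (⅙)*3 = ½ ≈ 0.50000)
Y = -55/6 (Y = -29/3 + ½ = -55/6 ≈ -9.1667)
-Y = -1*(-55/6) = 55/6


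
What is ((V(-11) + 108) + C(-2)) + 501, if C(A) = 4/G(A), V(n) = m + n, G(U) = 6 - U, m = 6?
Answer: 1209/2 ≈ 604.50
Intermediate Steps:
V(n) = 6 + n
C(A) = 4/(6 - A)
((V(-11) + 108) + C(-2)) + 501 = (((6 - 11) + 108) - 4/(-6 - 2)) + 501 = ((-5 + 108) - 4/(-8)) + 501 = (103 - 4*(-⅛)) + 501 = (103 + ½) + 501 = 207/2 + 501 = 1209/2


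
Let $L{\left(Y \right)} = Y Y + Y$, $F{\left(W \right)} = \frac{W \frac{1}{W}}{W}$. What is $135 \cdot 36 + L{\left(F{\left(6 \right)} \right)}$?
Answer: $\frac{174967}{36} \approx 4860.2$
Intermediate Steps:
$F{\left(W \right)} = \frac{1}{W}$ ($F{\left(W \right)} = 1 \frac{1}{W} = \frac{1}{W}$)
$L{\left(Y \right)} = Y + Y^{2}$ ($L{\left(Y \right)} = Y^{2} + Y = Y + Y^{2}$)
$135 \cdot 36 + L{\left(F{\left(6 \right)} \right)} = 135 \cdot 36 + \frac{1 + \frac{1}{6}}{6} = 4860 + \frac{1 + \frac{1}{6}}{6} = 4860 + \frac{1}{6} \cdot \frac{7}{6} = 4860 + \frac{7}{36} = \frac{174967}{36}$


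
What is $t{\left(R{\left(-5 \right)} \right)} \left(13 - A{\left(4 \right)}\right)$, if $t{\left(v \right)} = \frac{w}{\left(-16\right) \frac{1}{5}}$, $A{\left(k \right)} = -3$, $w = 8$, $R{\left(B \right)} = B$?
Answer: $-40$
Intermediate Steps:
$t{\left(v \right)} = - \frac{5}{2}$ ($t{\left(v \right)} = \frac{8}{\left(-16\right) \frac{1}{5}} = \frac{8}{- \frac{16}{5}} = 8 \left(- \frac{5}{16}\right) = - \frac{5}{2}$)
$t{\left(R{\left(-5 \right)} \right)} \left(13 - A{\left(4 \right)}\right) = - \frac{5 \left(13 - -3\right)}{2} = - \frac{5 \left(13 + 3\right)}{2} = \left(- \frac{5}{2}\right) 16 = -40$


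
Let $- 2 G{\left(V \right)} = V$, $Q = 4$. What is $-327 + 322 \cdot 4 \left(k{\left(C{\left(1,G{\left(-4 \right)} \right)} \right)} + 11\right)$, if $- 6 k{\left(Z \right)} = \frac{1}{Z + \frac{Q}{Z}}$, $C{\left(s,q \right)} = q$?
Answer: $\frac{41362}{3} \approx 13787.0$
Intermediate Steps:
$G{\left(V \right)} = - \frac{V}{2}$
$k{\left(Z \right)} = - \frac{1}{6 \left(Z + \frac{4}{Z}\right)}$
$-327 + 322 \cdot 4 \left(k{\left(C{\left(1,G{\left(-4 \right)} \right)} \right)} + 11\right) = -327 + 322 \cdot 4 \left(- \frac{\left(- \frac{1}{2}\right) \left(-4\right)}{24 + 6 \left(\left(- \frac{1}{2}\right) \left(-4\right)\right)^{2}} + 11\right) = -327 + 322 \cdot 4 \left(\left(-1\right) 2 \frac{1}{24 + 6 \cdot 2^{2}} + 11\right) = -327 + 322 \cdot 4 \left(\left(-1\right) 2 \frac{1}{24 + 6 \cdot 4} + 11\right) = -327 + 322 \cdot 4 \left(\left(-1\right) 2 \frac{1}{24 + 24} + 11\right) = -327 + 322 \cdot 4 \left(\left(-1\right) 2 \cdot \frac{1}{48} + 11\right) = -327 + 322 \cdot 4 \left(- \frac{1}{24} + 11\right) = -327 + 322 \cdot 4 \cdot \frac{263}{24} = -327 + 322 \cdot \frac{263}{6} = -327 + \frac{42343}{3} = \frac{41362}{3}$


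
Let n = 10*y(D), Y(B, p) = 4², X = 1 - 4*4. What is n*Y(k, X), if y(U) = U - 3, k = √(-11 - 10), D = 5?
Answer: 320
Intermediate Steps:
k = I*√21 (k = √(-21) = I*√21 ≈ 4.5826*I)
X = -15 (X = 1 - 16 = -15)
Y(B, p) = 16
y(U) = -3 + U
n = 20 (n = 10*(-3 + 5) = 10*2 = 20)
n*Y(k, X) = 20*16 = 320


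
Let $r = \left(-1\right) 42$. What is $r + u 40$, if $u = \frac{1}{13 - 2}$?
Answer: $- \frac{422}{11} \approx -38.364$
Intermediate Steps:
$u = \frac{1}{11} \approx 0.090909$
$r = -42$
$r + u 40 = -42 + \frac{1}{11} \cdot 40 = -42 + \frac{40}{11} = - \frac{422}{11}$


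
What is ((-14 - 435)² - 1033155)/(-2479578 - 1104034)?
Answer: 415777/1791806 ≈ 0.23204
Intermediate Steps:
((-14 - 435)² - 1033155)/(-2479578 - 1104034) = ((-449)² - 1033155)/(-3583612) = (201601 - 1033155)*(-1/3583612) = -831554*(-1/3583612) = 415777/1791806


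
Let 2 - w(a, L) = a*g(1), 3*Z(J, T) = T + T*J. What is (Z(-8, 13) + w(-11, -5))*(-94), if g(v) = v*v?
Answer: 4888/3 ≈ 1629.3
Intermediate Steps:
g(v) = v²
Z(J, T) = T/3 + J*T/3 (Z(J, T) = (T + T*J)/3 = (T + J*T)/3 = T/3 + J*T/3)
w(a, L) = 2 - a (w(a, L) = 2 - a*1² = 2 - a)
(Z(-8, 13) + w(-11, -5))*(-94) = ((⅓)*13*(1 - 8) + (2 - 1*(-11)))*(-94) = ((⅓)*13*(-7) + (2 + 11))*(-94) = (-91/3 + 13)*(-94) = -52/3*(-94) = 4888/3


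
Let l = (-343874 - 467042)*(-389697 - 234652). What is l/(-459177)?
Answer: -506294593684/459177 ≈ -1.1026e+6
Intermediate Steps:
l = 506294593684 (l = -810916*(-624349) = 506294593684)
l/(-459177) = 506294593684/(-459177) = 506294593684*(-1/459177) = -506294593684/459177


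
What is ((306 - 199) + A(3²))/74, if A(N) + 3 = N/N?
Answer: 105/74 ≈ 1.4189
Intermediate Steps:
A(N) = -2 (A(N) = -3 + N/N = -3 + 1 = -2)
((306 - 199) + A(3²))/74 = ((306 - 199) - 2)/74 = (107 - 2)*(1/74) = 105*(1/74) = 105/74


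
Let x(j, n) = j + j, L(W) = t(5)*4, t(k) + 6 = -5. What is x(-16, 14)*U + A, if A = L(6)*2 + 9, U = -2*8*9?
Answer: 4529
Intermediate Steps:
U = -144 (U = -16*9 = -144)
t(k) = -11 (t(k) = -6 - 5 = -11)
L(W) = -44 (L(W) = -11*4 = -44)
x(j, n) = 2*j
A = -79 (A = -44*2 + 9 = -88 + 9 = -79)
x(-16, 14)*U + A = (2*(-16))*(-144) - 79 = -32*(-144) - 79 = 4608 - 79 = 4529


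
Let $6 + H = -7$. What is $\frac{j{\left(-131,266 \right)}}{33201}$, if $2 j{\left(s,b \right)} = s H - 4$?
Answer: $\frac{1699}{66402} \approx 0.025587$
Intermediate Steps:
$H = -13$ ($H = -6 - 7 = -13$)
$j{\left(s,b \right)} = -2 - \frac{13 s}{2}$ ($j{\left(s,b \right)} = \frac{s \left(-13\right) - 4}{2} = \frac{- 13 s - 4}{2} = \frac{-4 - 13 s}{2} = -2 - \frac{13 s}{2}$)
$\frac{j{\left(-131,266 \right)}}{33201} = \frac{-2 - - \frac{1703}{2}}{33201} = \left(-2 + \frac{1703}{2}\right) \frac{1}{33201} = \frac{1699}{2} \cdot \frac{1}{33201} = \frac{1699}{66402}$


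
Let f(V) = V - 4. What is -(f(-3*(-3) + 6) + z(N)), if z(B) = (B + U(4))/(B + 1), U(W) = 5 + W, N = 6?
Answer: -92/7 ≈ -13.143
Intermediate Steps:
f(V) = -4 + V
z(B) = (9 + B)/(1 + B) (z(B) = (B + (5 + 4))/(B + 1) = (B + 9)/(1 + B) = (9 + B)/(1 + B))
-(f(-3*(-3) + 6) + z(N)) = -((-4 + (-3*(-3) + 6)) + (9 + 6)/(1 + 6)) = -((-4 + (9 + 6)) + 15/7) = -((-4 + 15) + (⅐)*15) = -(11 + 15/7) = -1*92/7 = -92/7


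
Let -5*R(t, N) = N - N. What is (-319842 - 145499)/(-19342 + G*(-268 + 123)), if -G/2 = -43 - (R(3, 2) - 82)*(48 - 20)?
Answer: -465341/634028 ≈ -0.73394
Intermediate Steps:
R(t, N) = 0 (R(t, N) = -(N - N)/5 = -⅕*0 = 0)
G = -4506 (G = -2*(-43 - (0 - 82)*(48 - 20)) = -2*(-43 - (-82)*28) = -2*(-43 - 1*(-2296)) = -2*(-43 + 2296) = -2*2253 = -4506)
(-319842 - 145499)/(-19342 + G*(-268 + 123)) = (-319842 - 145499)/(-19342 - 4506*(-268 + 123)) = -465341/(-19342 - 4506*(-145)) = -465341/(-19342 + 653370) = -465341/634028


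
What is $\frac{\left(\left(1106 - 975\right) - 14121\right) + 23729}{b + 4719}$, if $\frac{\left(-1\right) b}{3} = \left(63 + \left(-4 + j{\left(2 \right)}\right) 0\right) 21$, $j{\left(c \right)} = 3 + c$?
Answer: $\frac{9739}{750} \approx 12.985$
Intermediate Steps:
$b = -3969$ ($b = - 3 \left(63 + \left(-4 + \left(3 + 2\right)\right) 0\right) 21 = - 3 \left(63 + \left(-4 + 5\right) 0\right) 21 = - 3 \left(63 + 1 \cdot 0\right) 21 = - 3 \left(63 + 0\right) 21 = - 3 \cdot 63 \cdot 21 = \left(-3\right) 1323 = -3969$)
$\frac{\left(\left(1106 - 975\right) - 14121\right) + 23729}{b + 4719} = \frac{\left(\left(1106 - 975\right) - 14121\right) + 23729}{-3969 + 4719} = \frac{\left(131 - 14121\right) + 23729}{750} = \left(-13990 + 23729\right) \frac{1}{750} = 9739 \cdot \frac{1}{750} = \frac{9739}{750}$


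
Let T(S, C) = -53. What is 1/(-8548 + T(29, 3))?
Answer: -1/8601 ≈ -0.00011627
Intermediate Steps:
1/(-8548 + T(29, 3)) = 1/(-8548 - 53) = 1/(-8601) = -1/8601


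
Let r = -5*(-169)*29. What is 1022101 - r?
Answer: 997596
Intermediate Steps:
r = 24505 (r = 845*29 = 24505)
1022101 - r = 1022101 - 1*24505 = 1022101 - 24505 = 997596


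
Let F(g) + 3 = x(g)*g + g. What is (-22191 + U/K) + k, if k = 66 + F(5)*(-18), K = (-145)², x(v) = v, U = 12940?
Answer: -95076667/4205 ≈ -22610.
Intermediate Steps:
F(g) = -3 + g + g² (F(g) = -3 + (g*g + g) = -3 + (g² + g) = -3 + (g + g²) = -3 + g + g²)
K = 21025
k = -420 (k = 66 + (-3 + 5 + 5²)*(-18) = 66 + (-3 + 5 + 25)*(-18) = 66 + 27*(-18) = 66 - 486 = -420)
(-22191 + U/K) + k = (-22191 + 12940/21025) - 420 = (-22191 + 12940*(1/21025)) - 420 = (-22191 + 2588/4205) - 420 = -93310567/4205 - 420 = -95076667/4205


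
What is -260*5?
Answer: -1300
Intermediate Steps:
-260*5 = -26*50 = -1300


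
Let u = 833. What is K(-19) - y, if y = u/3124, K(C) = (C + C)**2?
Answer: 4510223/3124 ≈ 1443.7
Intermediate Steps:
K(C) = 4*C**2 (K(C) = (2*C)**2 = 4*C**2)
y = 833/3124 ≈ 0.26665
K(-19) - y = 4*(-19)**2 - 1*833/3124 = 4*361 - 833/3124 = 1444 - 833/3124 = 4510223/3124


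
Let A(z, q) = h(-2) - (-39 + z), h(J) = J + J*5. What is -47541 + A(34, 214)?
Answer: -47548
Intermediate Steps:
h(J) = 6*J (h(J) = J + 5*J = 6*J)
A(z, q) = 27 - z (A(z, q) = 6*(-2) - (-39 + z) = -12 + (39 - z) = 27 - z)
-47541 + A(34, 214) = -47541 + (27 - 1*34) = -47541 + (27 - 34) = -47541 - 7 = -47548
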